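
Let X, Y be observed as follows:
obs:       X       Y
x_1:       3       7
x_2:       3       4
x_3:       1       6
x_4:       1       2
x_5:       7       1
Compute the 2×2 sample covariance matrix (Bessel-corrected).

Step 1 — column means:
  mean(X) = (3 + 3 + 1 + 1 + 7) / 5 = 15/5 = 3
  mean(Y) = (7 + 4 + 6 + 2 + 1) / 5 = 20/5 = 4

Step 2 — sample covariance S[i,j] = (1/(n-1)) · Σ_k (x_{k,i} - mean_i) · (x_{k,j} - mean_j), with n-1 = 4.
  S[X,X] = ((0)·(0) + (0)·(0) + (-2)·(-2) + (-2)·(-2) + (4)·(4)) / 4 = 24/4 = 6
  S[X,Y] = ((0)·(3) + (0)·(0) + (-2)·(2) + (-2)·(-2) + (4)·(-3)) / 4 = -12/4 = -3
  S[Y,Y] = ((3)·(3) + (0)·(0) + (2)·(2) + (-2)·(-2) + (-3)·(-3)) / 4 = 26/4 = 6.5

S is symmetric (S[j,i] = S[i,j]). Assembling:

S = [[6, -3],
 [-3, 6.5]]


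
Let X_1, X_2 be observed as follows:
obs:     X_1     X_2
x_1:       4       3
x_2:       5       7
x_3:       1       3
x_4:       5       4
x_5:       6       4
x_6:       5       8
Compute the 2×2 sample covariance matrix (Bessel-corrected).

Step 1 — column means:
  mean(X_1) = (4 + 5 + 1 + 5 + 6 + 5) / 6 = 26/6 = 4.3333
  mean(X_2) = (3 + 7 + 3 + 4 + 4 + 8) / 6 = 29/6 = 4.8333

Step 2 — sample covariance S[i,j] = (1/(n-1)) · Σ_k (x_{k,i} - mean_i) · (x_{k,j} - mean_j), with n-1 = 5.
  S[X_1,X_1] = ((-0.3333)·(-0.3333) + (0.6667)·(0.6667) + (-3.3333)·(-3.3333) + (0.6667)·(0.6667) + (1.6667)·(1.6667) + (0.6667)·(0.6667)) / 5 = 15.3333/5 = 3.0667
  S[X_1,X_2] = ((-0.3333)·(-1.8333) + (0.6667)·(2.1667) + (-3.3333)·(-1.8333) + (0.6667)·(-0.8333) + (1.6667)·(-0.8333) + (0.6667)·(3.1667)) / 5 = 8.3333/5 = 1.6667
  S[X_2,X_2] = ((-1.8333)·(-1.8333) + (2.1667)·(2.1667) + (-1.8333)·(-1.8333) + (-0.8333)·(-0.8333) + (-0.8333)·(-0.8333) + (3.1667)·(3.1667)) / 5 = 22.8333/5 = 4.5667

S is symmetric (S[j,i] = S[i,j]). Assembling:

S = [[3.0667, 1.6667],
 [1.6667, 4.5667]]


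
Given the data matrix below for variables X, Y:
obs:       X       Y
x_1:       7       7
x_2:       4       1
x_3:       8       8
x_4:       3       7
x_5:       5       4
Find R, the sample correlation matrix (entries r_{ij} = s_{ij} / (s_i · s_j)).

Step 1 — column means:
  mean(X) = (7 + 4 + 8 + 3 + 5) / 5 = 27/5 = 5.4
  mean(Y) = (7 + 1 + 8 + 7 + 4) / 5 = 27/5 = 5.4

Step 2 — sample variances and covariances s[i,j] = (1/(n-1)) · Σ_k (x_{k,i} - mean_i) · (x_{k,j} - mean_j), with n-1 = 4:
  s[X,X] = ((1.6)·(1.6) + (-1.4)·(-1.4) + (2.6)·(2.6) + (-2.4)·(-2.4) + (-0.4)·(-0.4)) / 4 = 17.2/4 = 4.3
  s[X,Y] = ((1.6)·(1.6) + (-1.4)·(-4.4) + (2.6)·(2.6) + (-2.4)·(1.6) + (-0.4)·(-1.4)) / 4 = 12.2/4 = 3.05
  s[Y,Y] = ((1.6)·(1.6) + (-4.4)·(-4.4) + (2.6)·(2.6) + (1.6)·(1.6) + (-1.4)·(-1.4)) / 4 = 33.2/4 = 8.3
  Sample standard deviations s_i = √(s[i,i]):
  s(X) = √(4.3) = 2.0736
  s(Y) = √(8.3) = 2.881

Step 3 — r_{ij} = s_{ij} / (s_i · s_j):
  r[X,X] = 1 (diagonal).
  r[X,Y] = 3.05 / (2.0736 · 2.881) = 3.05 / 5.9741 = 0.5105
  r[Y,Y] = 1 (diagonal).

R is symmetric with unit diagonal. Assembling:

R = [[1, 0.5105],
 [0.5105, 1]]


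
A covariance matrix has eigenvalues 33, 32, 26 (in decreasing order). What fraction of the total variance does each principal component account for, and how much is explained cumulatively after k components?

Step 1 — total variance = trace(Sigma) = Σ λ_i = 33 + 32 + 26 = 91.

Step 2 — fraction explained by component i = λ_i / Σ λ:
  PC1: 33/91 = 0.3626
  PC2: 32/91 = 0.3516
  PC3: 26/91 = 0.2857

Step 3 — cumulative fraction after k components = (λ_1 + ... + λ_k) / Σ λ:
  k = 1: 33/91 = 0.3626
  k = 2: (33 + 32)/91 = 65/91 = 0.7143
  k = 3: (33 + 32 + 26)/91 = 91/91 = 1

Summary (fraction, with percent):

explained: PC1 0.3626 (36.26%), PC2 0.3516 (35.16%), PC3 0.2857 (28.57%);  cumulative: 0.3626, 0.7143, 1


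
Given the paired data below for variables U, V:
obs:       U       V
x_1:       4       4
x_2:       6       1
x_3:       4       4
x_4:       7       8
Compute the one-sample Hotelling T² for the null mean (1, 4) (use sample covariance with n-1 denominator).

Step 1 — sample mean vector:
  mean(U) = (4 + 6 + 4 + 7) / 4 = 21/4 = 5.25
  mean(V) = (4 + 1 + 4 + 8) / 4 = 17/4 = 4.25
  x̄ = (5.25, 4.25),  deviation x̄ - mu_0 = (5.25, 4.25) - (1, 4) = (4.25, 0.25).

Step 2 — sample covariance matrix, S[i,j] = (1/(n-1)) · Σ_k (x_{k,i} - mean_i) · (x_{k,j} - mean_j), divisor n-1 = 3:
  S[U,U] = ((-1.25)·(-1.25) + (0.75)·(0.75) + (-1.25)·(-1.25) + (1.75)·(1.75)) / 3 = 6.75/3 = 2.25
  S[U,V] = ((-1.25)·(-0.25) + (0.75)·(-3.25) + (-1.25)·(-0.25) + (1.75)·(3.75)) / 3 = 4.75/3 = 1.5833
  S[V,V] = ((-0.25)·(-0.25) + (-3.25)·(-3.25) + (-0.25)·(-0.25) + (3.75)·(3.75)) / 3 = 24.75/3 = 8.25
  S = [[2.25, 1.5833],
 [1.5833, 8.25]].

Step 3 — invert S. det(S) = 2.25·8.25 - (1.5833)² = 16.0556.
  S^{-1} = (1/det) · [[d, -b], [-b, a]] = [[0.5138, -0.0986],
 [-0.0986, 0.1401]].

Step 4 — quadratic form (x̄ - mu_0)^T · S^{-1} · (x̄ - mu_0):
  S^{-1} · (x̄ - mu_0) = (2.1592, -0.3841),
  (x̄ - mu_0)^T · [...] = (4.25)·(2.1592) + (0.25)·(-0.3841) = 9.0804.

Step 5 — scale by n: T² = 4 · 9.0804 = 36.3218.

T² ≈ 36.3218


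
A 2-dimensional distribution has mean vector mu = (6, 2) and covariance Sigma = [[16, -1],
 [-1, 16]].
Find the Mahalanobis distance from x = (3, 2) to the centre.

Step 1 — centre the observation: (x - mu) = (-3, 0).

Step 2 — invert Sigma. det(Sigma) = 16·16 - (-1)² = 255.
  Sigma^{-1} = (1/det) · [[d, -b], [-b, a]] = [[0.0627, 0.0039],
 [0.0039, 0.0627]].

Step 3 — form the quadratic (x - mu)^T · Sigma^{-1} · (x - mu):
  Sigma^{-1} · (x - mu) = (-0.1882, -0.0118).
  (x - mu)^T · [Sigma^{-1} · (x - mu)] = (-3)·(-0.1882) + (0)·(-0.0118) = 0.5647.

Step 4 — take square root: d = √(0.5647) ≈ 0.7515.

d(x, mu) = √(0.5647) ≈ 0.7515


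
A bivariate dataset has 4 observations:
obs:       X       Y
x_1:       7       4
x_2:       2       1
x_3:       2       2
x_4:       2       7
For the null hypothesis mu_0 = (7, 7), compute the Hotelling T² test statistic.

Step 1 — sample mean vector:
  mean(X) = (7 + 2 + 2 + 2) / 4 = 13/4 = 3.25
  mean(Y) = (4 + 1 + 2 + 7) / 4 = 14/4 = 3.5
  x̄ = (3.25, 3.5),  deviation x̄ - mu_0 = (3.25, 3.5) - (7, 7) = (-3.75, -3.5).

Step 2 — sample covariance matrix, S[i,j] = (1/(n-1)) · Σ_k (x_{k,i} - mean_i) · (x_{k,j} - mean_j), divisor n-1 = 3:
  S[X,X] = ((3.75)·(3.75) + (-1.25)·(-1.25) + (-1.25)·(-1.25) + (-1.25)·(-1.25)) / 3 = 18.75/3 = 6.25
  S[X,Y] = ((3.75)·(0.5) + (-1.25)·(-2.5) + (-1.25)·(-1.5) + (-1.25)·(3.5)) / 3 = 2.5/3 = 0.8333
  S[Y,Y] = ((0.5)·(0.5) + (-2.5)·(-2.5) + (-1.5)·(-1.5) + (3.5)·(3.5)) / 3 = 21/3 = 7
  S = [[6.25, 0.8333],
 [0.8333, 7]].

Step 3 — invert S. det(S) = 6.25·7 - (0.8333)² = 43.0556.
  S^{-1} = (1/det) · [[d, -b], [-b, a]] = [[0.1626, -0.0194],
 [-0.0194, 0.1452]].

Step 4 — quadratic form (x̄ - mu_0)^T · S^{-1} · (x̄ - mu_0):
  S^{-1} · (x̄ - mu_0) = (-0.5419, -0.4355),
  (x̄ - mu_0)^T · [...] = (-3.75)·(-0.5419) + (-3.5)·(-0.4355) = 3.5565.

Step 5 — scale by n: T² = 4 · 3.5565 = 14.2258.

T² ≈ 14.2258


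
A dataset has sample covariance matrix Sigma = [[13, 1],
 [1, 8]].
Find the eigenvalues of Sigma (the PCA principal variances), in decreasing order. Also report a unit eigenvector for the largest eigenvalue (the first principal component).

Step 1 — characteristic polynomial of 2×2 Sigma:
  det(Sigma - λI) = λ² - trace · λ + det = 0.
  trace = 13 + 8 = 21, det = 13·8 - (1)² = 103.
Step 2 — discriminant:
  Δ = trace² - 4·det = 441 - 412 = 29.
Step 3 — eigenvalues:
  λ = (trace ± √Δ)/2 = (21 ± 5.3852)/2,
  λ_1 = 13.1926,  λ_2 = 7.8074.

Step 4 — unit eigenvector for λ_1: solve (Sigma - λ_1 I)v = 0. First row:
  (13 - 13.1926)·v_x + (1)·v_y = 0, i.e. (-0.1926)·v_x + (1)·v_y = 0,
  so v ∝ (b, λ_1 - a) = (1, 0.1926) = u.
  ||u|| = √((1)² + (0.1926)²) = √(1.0371) ≈ 1.0184,
  v_1 = u/||u|| ≈ (0.982, 0.1891) (||v_1|| = 1).

λ_1 = 13.1926,  λ_2 = 7.8074;  v_1 ≈ (0.982, 0.1891)


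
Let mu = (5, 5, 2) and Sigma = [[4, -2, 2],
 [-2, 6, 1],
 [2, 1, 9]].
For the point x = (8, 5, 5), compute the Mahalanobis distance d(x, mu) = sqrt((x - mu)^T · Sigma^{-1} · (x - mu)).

Step 1 — centre the observation: (x - mu) = (3, 0, 3).

Step 2 — invert Sigma (cofactor / det for 3×3, or solve directly):
  Sigma^{-1} = [[0.3681, 0.1389, -0.0972],
 [0.1389, 0.2222, -0.0556],
 [-0.0972, -0.0556, 0.1389]].

Step 3 — form the quadratic (x - mu)^T · Sigma^{-1} · (x - mu):
  Sigma^{-1} · (x - mu) = (0.8125, 0.25, 0.125).
  (x - mu)^T · [Sigma^{-1} · (x - mu)] = (3)·(0.8125) + (0)·(0.25) + (3)·(0.125) = 2.8125.

Step 4 — take square root: d = √(2.8125) ≈ 1.6771.

d(x, mu) = √(2.8125) ≈ 1.6771


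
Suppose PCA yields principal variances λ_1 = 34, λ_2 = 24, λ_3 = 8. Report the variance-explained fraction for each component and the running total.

Step 1 — total variance = trace(Sigma) = Σ λ_i = 34 + 24 + 8 = 66.

Step 2 — fraction explained by component i = λ_i / Σ λ:
  PC1: 34/66 = 0.5152
  PC2: 24/66 = 0.3636
  PC3: 8/66 = 0.1212

Step 3 — cumulative fraction after k components = (λ_1 + ... + λ_k) / Σ λ:
  k = 1: 34/66 = 0.5152
  k = 2: (34 + 24)/66 = 58/66 = 0.8788
  k = 3: (34 + 24 + 8)/66 = 66/66 = 1

Summary (fraction, with percent):

explained: PC1 0.5152 (51.52%), PC2 0.3636 (36.36%), PC3 0.1212 (12.12%);  cumulative: 0.5152, 0.8788, 1


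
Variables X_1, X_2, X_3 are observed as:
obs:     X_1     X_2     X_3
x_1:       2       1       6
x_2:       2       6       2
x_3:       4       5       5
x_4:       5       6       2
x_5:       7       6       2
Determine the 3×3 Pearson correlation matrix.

Step 1 — column means:
  mean(X_1) = (2 + 2 + 4 + 5 + 7) / 5 = 20/5 = 4
  mean(X_2) = (1 + 6 + 5 + 6 + 6) / 5 = 24/5 = 4.8
  mean(X_3) = (6 + 2 + 5 + 2 + 2) / 5 = 17/5 = 3.4

Step 2 — sample variances and covariances s[i,j] = (1/(n-1)) · Σ_k (x_{k,i} - mean_i) · (x_{k,j} - mean_j), with n-1 = 4:
  s[X_1,X_1] = ((-2)·(-2) + (-2)·(-2) + (0)·(0) + (1)·(1) + (3)·(3)) / 4 = 18/4 = 4.5
  s[X_1,X_2] = ((-2)·(-3.8) + (-2)·(1.2) + (0)·(0.2) + (1)·(1.2) + (3)·(1.2)) / 4 = 10/4 = 2.5
  s[X_1,X_3] = ((-2)·(2.6) + (-2)·(-1.4) + (0)·(1.6) + (1)·(-1.4) + (3)·(-1.4)) / 4 = -8/4 = -2
  s[X_2,X_2] = ((-3.8)·(-3.8) + (1.2)·(1.2) + (0.2)·(0.2) + (1.2)·(1.2) + (1.2)·(1.2)) / 4 = 18.8/4 = 4.7
  s[X_2,X_3] = ((-3.8)·(2.6) + (1.2)·(-1.4) + (0.2)·(1.6) + (1.2)·(-1.4) + (1.2)·(-1.4)) / 4 = -14.6/4 = -3.65
  s[X_3,X_3] = ((2.6)·(2.6) + (-1.4)·(-1.4) + (1.6)·(1.6) + (-1.4)·(-1.4) + (-1.4)·(-1.4)) / 4 = 15.2/4 = 3.8
  Sample standard deviations s_i = √(s[i,i]):
  s(X_1) = √(4.5) = 2.1213
  s(X_2) = √(4.7) = 2.1679
  s(X_3) = √(3.8) = 1.9494

Step 3 — r_{ij} = s_{ij} / (s_i · s_j):
  r[X_1,X_1] = 1 (diagonal).
  r[X_1,X_2] = 2.5 / (2.1213 · 2.1679) = 2.5 / 4.5989 = 0.5436
  r[X_1,X_3] = -2 / (2.1213 · 1.9494) = -2 / 4.1352 = -0.4837
  r[X_2,X_2] = 1 (diagonal).
  r[X_2,X_3] = -3.65 / (2.1679 · 1.9494) = -3.65 / 4.2261 = -0.8637
  r[X_3,X_3] = 1 (diagonal).

R is symmetric with unit diagonal. Assembling:

R = [[1, 0.5436, -0.4837],
 [0.5436, 1, -0.8637],
 [-0.4837, -0.8637, 1]]


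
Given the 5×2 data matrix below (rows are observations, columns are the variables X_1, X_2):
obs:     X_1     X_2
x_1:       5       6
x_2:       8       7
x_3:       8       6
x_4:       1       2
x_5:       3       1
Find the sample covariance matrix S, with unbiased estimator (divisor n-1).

Step 1 — column means:
  mean(X_1) = (5 + 8 + 8 + 1 + 3) / 5 = 25/5 = 5
  mean(X_2) = (6 + 7 + 6 + 2 + 1) / 5 = 22/5 = 4.4

Step 2 — sample covariance S[i,j] = (1/(n-1)) · Σ_k (x_{k,i} - mean_i) · (x_{k,j} - mean_j), with n-1 = 4.
  S[X_1,X_1] = ((0)·(0) + (3)·(3) + (3)·(3) + (-4)·(-4) + (-2)·(-2)) / 4 = 38/4 = 9.5
  S[X_1,X_2] = ((0)·(1.6) + (3)·(2.6) + (3)·(1.6) + (-4)·(-2.4) + (-2)·(-3.4)) / 4 = 29/4 = 7.25
  S[X_2,X_2] = ((1.6)·(1.6) + (2.6)·(2.6) + (1.6)·(1.6) + (-2.4)·(-2.4) + (-3.4)·(-3.4)) / 4 = 29.2/4 = 7.3

S is symmetric (S[j,i] = S[i,j]). Assembling:

S = [[9.5, 7.25],
 [7.25, 7.3]]


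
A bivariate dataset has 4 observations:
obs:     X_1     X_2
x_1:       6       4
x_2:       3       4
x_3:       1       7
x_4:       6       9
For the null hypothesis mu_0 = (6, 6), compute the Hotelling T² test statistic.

Step 1 — sample mean vector:
  mean(X_1) = (6 + 3 + 1 + 6) / 4 = 16/4 = 4
  mean(X_2) = (4 + 4 + 7 + 9) / 4 = 24/4 = 6
  x̄ = (4, 6),  deviation x̄ - mu_0 = (4, 6) - (6, 6) = (-2, 0).

Step 2 — sample covariance matrix, S[i,j] = (1/(n-1)) · Σ_k (x_{k,i} - mean_i) · (x_{k,j} - mean_j), divisor n-1 = 3:
  S[X_1,X_1] = ((2)·(2) + (-1)·(-1) + (-3)·(-3) + (2)·(2)) / 3 = 18/3 = 6
  S[X_1,X_2] = ((2)·(-2) + (-1)·(-2) + (-3)·(1) + (2)·(3)) / 3 = 1/3 = 0.3333
  S[X_2,X_2] = ((-2)·(-2) + (-2)·(-2) + (1)·(1) + (3)·(3)) / 3 = 18/3 = 6
  S = [[6, 0.3333],
 [0.3333, 6]].

Step 3 — invert S. det(S) = 6·6 - (0.3333)² = 35.8889.
  S^{-1} = (1/det) · [[d, -b], [-b, a]] = [[0.1672, -0.0093],
 [-0.0093, 0.1672]].

Step 4 — quadratic form (x̄ - mu_0)^T · S^{-1} · (x̄ - mu_0):
  S^{-1} · (x̄ - mu_0) = (-0.3344, 0.0186),
  (x̄ - mu_0)^T · [...] = (-2)·(-0.3344) + (0)·(0.0186) = 0.6687.

Step 5 — scale by n: T² = 4 · 0.6687 = 2.6749.

T² ≈ 2.6749


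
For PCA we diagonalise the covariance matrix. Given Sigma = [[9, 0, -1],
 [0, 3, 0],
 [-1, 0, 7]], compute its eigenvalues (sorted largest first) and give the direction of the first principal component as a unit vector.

Step 1 — characteristic polynomial p(λ) = det(λI - Sigma) = λ³ - tr·λ² + c_1·λ - det, where tr = trace, c_1 = sum of the principal 2×2 minors, det = det(Sigma):
  tr = 9 + 3 + 7 = 19,
  c_1 = (9·3 - (0)²) + (9·7 - (-1)²) + (3·7 - (0)²) = 27 + 62 + 21 = 110,
  det = 9·(3·7 - (0)²) - (0)·((0)·7 - (0)·(-1)) + (-1)·((0)·(0) - 3·(-1)) = 9·(21) - (0)·(0) + (-1)·(3) = 186.
  So p(λ) = λ³ - 19λ² + 110λ - 186.
Step 2 — look for an integer root (rational root theorem: any rational root is an integer divisor of 186). Testing λ = 3:
  p(3) = 27 - 171 + 330 - 186 = 0  ✓
  Dividing out (λ - 3): p(λ) = (λ - 3)(λ² - 16λ + 62).
Step 3 — remaining eigenvalues from the quadratic λ² - 16λ + 62 = 0:
  Δ = 16² - 4·62 = 256 - 248 = 8,  λ = (16 ± √8)/2 = (16 ± 2.8284)/2 ≈ 9.4142 or 6.5858.
  Sorted: λ_1 = 9.4142,  λ_2 = 6.5858,  λ_3 = 3  (check: sum = 19 = tr ✓).

Step 4 — unit eigenvector for λ_1 ≈ 9.4142: v spans the null space of (Sigma - λ_1 I), whose rows are
  r_1 = (-0.4142, 0, -1),  r_2 = (0, -6.4142, 0),  r_3 = (-1, 0, -2.4142).
  v is orthogonal to every row, so take v ∝ r_1 × r_2 = ((0)·(0) - (-1)·(-6.4142), (-1)·(0) - (-0.4142)·(0), (-0.4142)·(-6.4142) - (0)·(0)) ≈ (-6.4142, 0, 2.6569).
  Rescale (multiply by -1 so the first nonzero entry is positive): u = (6.4142, 0, -2.6569).
  ||u|| = √((6.4142)² + (0)² + (-2.6569)²) = √(48.201) ≈ 6.9427,  v_1 = u/||u|| ≈ (0.9239, 0, -0.3827) (||v_1|| = 1).

λ_1 = 9.4142,  λ_2 = 6.5858,  λ_3 = 3;  v_1 ≈ (0.9239, 0, -0.3827)


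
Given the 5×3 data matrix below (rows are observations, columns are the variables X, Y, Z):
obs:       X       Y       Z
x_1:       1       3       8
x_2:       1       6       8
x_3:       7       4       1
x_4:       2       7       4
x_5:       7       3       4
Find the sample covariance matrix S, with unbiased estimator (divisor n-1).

Step 1 — column means:
  mean(X) = (1 + 1 + 7 + 2 + 7) / 5 = 18/5 = 3.6
  mean(Y) = (3 + 6 + 4 + 7 + 3) / 5 = 23/5 = 4.6
  mean(Z) = (8 + 8 + 1 + 4 + 4) / 5 = 25/5 = 5

Step 2 — sample covariance S[i,j] = (1/(n-1)) · Σ_k (x_{k,i} - mean_i) · (x_{k,j} - mean_j), with n-1 = 4.
  S[X,X] = ((-2.6)·(-2.6) + (-2.6)·(-2.6) + (3.4)·(3.4) + (-1.6)·(-1.6) + (3.4)·(3.4)) / 4 = 39.2/4 = 9.8
  S[X,Y] = ((-2.6)·(-1.6) + (-2.6)·(1.4) + (3.4)·(-0.6) + (-1.6)·(2.4) + (3.4)·(-1.6)) / 4 = -10.8/4 = -2.7
  S[X,Z] = ((-2.6)·(3) + (-2.6)·(3) + (3.4)·(-4) + (-1.6)·(-1) + (3.4)·(-1)) / 4 = -31/4 = -7.75
  S[Y,Y] = ((-1.6)·(-1.6) + (1.4)·(1.4) + (-0.6)·(-0.6) + (2.4)·(2.4) + (-1.6)·(-1.6)) / 4 = 13.2/4 = 3.3
  S[Y,Z] = ((-1.6)·(3) + (1.4)·(3) + (-0.6)·(-4) + (2.4)·(-1) + (-1.6)·(-1)) / 4 = 1/4 = 0.25
  S[Z,Z] = ((3)·(3) + (3)·(3) + (-4)·(-4) + (-1)·(-1) + (-1)·(-1)) / 4 = 36/4 = 9

S is symmetric (S[j,i] = S[i,j]). Assembling:

S = [[9.8, -2.7, -7.75],
 [-2.7, 3.3, 0.25],
 [-7.75, 0.25, 9]]


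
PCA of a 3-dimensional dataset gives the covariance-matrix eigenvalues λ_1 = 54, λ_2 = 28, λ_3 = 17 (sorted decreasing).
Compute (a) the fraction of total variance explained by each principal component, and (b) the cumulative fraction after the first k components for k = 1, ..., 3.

Step 1 — total variance = trace(Sigma) = Σ λ_i = 54 + 28 + 17 = 99.

Step 2 — fraction explained by component i = λ_i / Σ λ:
  PC1: 54/99 = 0.5455
  PC2: 28/99 = 0.2828
  PC3: 17/99 = 0.1717

Step 3 — cumulative fraction after k components = (λ_1 + ... + λ_k) / Σ λ:
  k = 1: 54/99 = 0.5455
  k = 2: (54 + 28)/99 = 82/99 = 0.8283
  k = 3: (54 + 28 + 17)/99 = 99/99 = 1

Summary (fraction, with percent):

explained: PC1 0.5455 (54.55%), PC2 0.2828 (28.28%), PC3 0.1717 (17.17%);  cumulative: 0.5455, 0.8283, 1


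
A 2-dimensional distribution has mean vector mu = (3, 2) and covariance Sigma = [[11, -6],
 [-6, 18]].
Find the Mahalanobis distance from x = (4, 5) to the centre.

Step 1 — centre the observation: (x - mu) = (1, 3).

Step 2 — invert Sigma. det(Sigma) = 11·18 - (-6)² = 162.
  Sigma^{-1} = (1/det) · [[d, -b], [-b, a]] = [[0.1111, 0.037],
 [0.037, 0.0679]].

Step 3 — form the quadratic (x - mu)^T · Sigma^{-1} · (x - mu):
  Sigma^{-1} · (x - mu) = (0.2222, 0.2407).
  (x - mu)^T · [Sigma^{-1} · (x - mu)] = (1)·(0.2222) + (3)·(0.2407) = 0.9444.

Step 4 — take square root: d = √(0.9444) ≈ 0.9718.

d(x, mu) = √(0.9444) ≈ 0.9718


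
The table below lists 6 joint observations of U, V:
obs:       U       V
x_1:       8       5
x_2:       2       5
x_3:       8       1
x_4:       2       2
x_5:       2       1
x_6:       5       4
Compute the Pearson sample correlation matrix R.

Step 1 — column means:
  mean(U) = (8 + 2 + 8 + 2 + 2 + 5) / 6 = 27/6 = 4.5
  mean(V) = (5 + 5 + 1 + 2 + 1 + 4) / 6 = 18/6 = 3

Step 2 — sample variances and covariances s[i,j] = (1/(n-1)) · Σ_k (x_{k,i} - mean_i) · (x_{k,j} - mean_j), with n-1 = 5:
  s[U,U] = ((3.5)·(3.5) + (-2.5)·(-2.5) + (3.5)·(3.5) + (-2.5)·(-2.5) + (-2.5)·(-2.5) + (0.5)·(0.5)) / 5 = 43.5/5 = 8.7
  s[U,V] = ((3.5)·(2) + (-2.5)·(2) + (3.5)·(-2) + (-2.5)·(-1) + (-2.5)·(-2) + (0.5)·(1)) / 5 = 3/5 = 0.6
  s[V,V] = ((2)·(2) + (2)·(2) + (-2)·(-2) + (-1)·(-1) + (-2)·(-2) + (1)·(1)) / 5 = 18/5 = 3.6
  Sample standard deviations s_i = √(s[i,i]):
  s(U) = √(8.7) = 2.9496
  s(V) = √(3.6) = 1.8974

Step 3 — r_{ij} = s_{ij} / (s_i · s_j):
  r[U,U] = 1 (diagonal).
  r[U,V] = 0.6 / (2.9496 · 1.8974) = 0.6 / 5.5964 = 0.1072
  r[V,V] = 1 (diagonal).

R is symmetric with unit diagonal. Assembling:

R = [[1, 0.1072],
 [0.1072, 1]]


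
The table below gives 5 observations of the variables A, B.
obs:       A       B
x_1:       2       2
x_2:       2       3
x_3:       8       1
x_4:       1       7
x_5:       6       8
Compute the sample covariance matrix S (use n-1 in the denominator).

Step 1 — column means:
  mean(A) = (2 + 2 + 8 + 1 + 6) / 5 = 19/5 = 3.8
  mean(B) = (2 + 3 + 1 + 7 + 8) / 5 = 21/5 = 4.2

Step 2 — sample covariance S[i,j] = (1/(n-1)) · Σ_k (x_{k,i} - mean_i) · (x_{k,j} - mean_j), with n-1 = 4.
  S[A,A] = ((-1.8)·(-1.8) + (-1.8)·(-1.8) + (4.2)·(4.2) + (-2.8)·(-2.8) + (2.2)·(2.2)) / 4 = 36.8/4 = 9.2
  S[A,B] = ((-1.8)·(-2.2) + (-1.8)·(-1.2) + (4.2)·(-3.2) + (-2.8)·(2.8) + (2.2)·(3.8)) / 4 = -6.8/4 = -1.7
  S[B,B] = ((-2.2)·(-2.2) + (-1.2)·(-1.2) + (-3.2)·(-3.2) + (2.8)·(2.8) + (3.8)·(3.8)) / 4 = 38.8/4 = 9.7

S is symmetric (S[j,i] = S[i,j]). Assembling:

S = [[9.2, -1.7],
 [-1.7, 9.7]]


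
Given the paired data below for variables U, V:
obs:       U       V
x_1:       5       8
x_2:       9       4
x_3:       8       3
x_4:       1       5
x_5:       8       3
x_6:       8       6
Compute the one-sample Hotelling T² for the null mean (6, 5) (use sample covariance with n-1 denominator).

Step 1 — sample mean vector:
  mean(U) = (5 + 9 + 8 + 1 + 8 + 8) / 6 = 39/6 = 6.5
  mean(V) = (8 + 4 + 3 + 5 + 3 + 6) / 6 = 29/6 = 4.8333
  x̄ = (6.5, 4.8333),  deviation x̄ - mu_0 = (6.5, 4.8333) - (6, 5) = (0.5, -0.1667).

Step 2 — sample covariance matrix, S[i,j] = (1/(n-1)) · Σ_k (x_{k,i} - mean_i) · (x_{k,j} - mean_j), divisor n-1 = 5:
  S[U,U] = ((-1.5)·(-1.5) + (2.5)·(2.5) + (1.5)·(1.5) + (-5.5)·(-5.5) + (1.5)·(1.5) + (1.5)·(1.5)) / 5 = 45.5/5 = 9.1
  S[U,V] = ((-1.5)·(3.1667) + (2.5)·(-0.8333) + (1.5)·(-1.8333) + (-5.5)·(0.1667) + (1.5)·(-1.8333) + (1.5)·(1.1667)) / 5 = -11.5/5 = -2.3
  S[V,V] = ((3.1667)·(3.1667) + (-0.8333)·(-0.8333) + (-1.8333)·(-1.8333) + (0.1667)·(0.1667) + (-1.8333)·(-1.8333) + (1.1667)·(1.1667)) / 5 = 18.8333/5 = 3.7667
  S = [[9.1, -2.3],
 [-2.3, 3.7667]].

Step 3 — invert S. det(S) = 9.1·3.7667 - (-2.3)² = 28.9867.
  S^{-1} = (1/det) · [[d, -b], [-b, a]] = [[0.1299, 0.0793],
 [0.0793, 0.3139]].

Step 4 — quadratic form (x̄ - mu_0)^T · S^{-1} · (x̄ - mu_0):
  S^{-1} · (x̄ - mu_0) = (0.0517, -0.0126),
  (x̄ - mu_0)^T · [...] = (0.5)·(0.0517) + (-0.1667)·(-0.0126) = 0.028.

Step 5 — scale by n: T² = 6 · 0.028 = 0.1679.

T² ≈ 0.1679


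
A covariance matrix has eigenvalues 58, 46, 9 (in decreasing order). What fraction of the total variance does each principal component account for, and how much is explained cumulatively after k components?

Step 1 — total variance = trace(Sigma) = Σ λ_i = 58 + 46 + 9 = 113.

Step 2 — fraction explained by component i = λ_i / Σ λ:
  PC1: 58/113 = 0.5133
  PC2: 46/113 = 0.4071
  PC3: 9/113 = 0.0796

Step 3 — cumulative fraction after k components = (λ_1 + ... + λ_k) / Σ λ:
  k = 1: 58/113 = 0.5133
  k = 2: (58 + 46)/113 = 104/113 = 0.9204
  k = 3: (58 + 46 + 9)/113 = 113/113 = 1

Summary (fraction, with percent):

explained: PC1 0.5133 (51.33%), PC2 0.4071 (40.71%), PC3 0.0796 (7.96%);  cumulative: 0.5133, 0.9204, 1


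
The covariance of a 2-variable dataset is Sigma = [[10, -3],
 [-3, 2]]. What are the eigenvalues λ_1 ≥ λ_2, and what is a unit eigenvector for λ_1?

Step 1 — characteristic polynomial of 2×2 Sigma:
  det(Sigma - λI) = λ² - trace · λ + det = 0.
  trace = 10 + 2 = 12, det = 10·2 - (-3)² = 11.
Step 2 — discriminant:
  Δ = trace² - 4·det = 144 - 44 = 100.
Step 3 — eigenvalues:
  λ = (trace ± √Δ)/2 = (12 ± 10)/2,
  λ_1 = 11,  λ_2 = 1.

Step 4 — unit eigenvector for λ_1: solve (Sigma - λ_1 I)v = 0. First row:
  (10 - 11)·v_x + (-3)·v_y = 0, i.e. (-1)·v_x + (-3)·v_y = 0,
  so v ∝ (b, λ_1 - a) = (-3, 1); multiply by -1 so the first entry is positive: u = (3, -1).
  ||u|| = √((3)² + (-1)²) = √(10) ≈ 3.1623,
  v_1 = u/||u|| ≈ (0.9487, -0.3162) (||v_1|| = 1).

λ_1 = 11,  λ_2 = 1;  v_1 ≈ (0.9487, -0.3162)


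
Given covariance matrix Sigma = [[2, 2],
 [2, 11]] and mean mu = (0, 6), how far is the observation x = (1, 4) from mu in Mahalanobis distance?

Step 1 — centre the observation: (x - mu) = (1, -2).

Step 2 — invert Sigma. det(Sigma) = 2·11 - (2)² = 18.
  Sigma^{-1} = (1/det) · [[d, -b], [-b, a]] = [[0.6111, -0.1111],
 [-0.1111, 0.1111]].

Step 3 — form the quadratic (x - mu)^T · Sigma^{-1} · (x - mu):
  Sigma^{-1} · (x - mu) = (0.8333, -0.3333).
  (x - mu)^T · [Sigma^{-1} · (x - mu)] = (1)·(0.8333) + (-2)·(-0.3333) = 1.5.

Step 4 — take square root: d = √(1.5) ≈ 1.2247.

d(x, mu) = √(1.5) ≈ 1.2247


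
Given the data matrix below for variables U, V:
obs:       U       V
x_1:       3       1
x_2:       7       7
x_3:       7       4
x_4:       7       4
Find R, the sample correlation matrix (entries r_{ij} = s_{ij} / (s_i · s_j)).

Step 1 — column means:
  mean(U) = (3 + 7 + 7 + 7) / 4 = 24/4 = 6
  mean(V) = (1 + 7 + 4 + 4) / 4 = 16/4 = 4

Step 2 — sample variances and covariances s[i,j] = (1/(n-1)) · Σ_k (x_{k,i} - mean_i) · (x_{k,j} - mean_j), with n-1 = 3:
  s[U,U] = ((-3)·(-3) + (1)·(1) + (1)·(1) + (1)·(1)) / 3 = 12/3 = 4
  s[U,V] = ((-3)·(-3) + (1)·(3) + (1)·(0) + (1)·(0)) / 3 = 12/3 = 4
  s[V,V] = ((-3)·(-3) + (3)·(3) + (0)·(0) + (0)·(0)) / 3 = 18/3 = 6
  Sample standard deviations s_i = √(s[i,i]):
  s(U) = √(4) = 2
  s(V) = √(6) = 2.4495

Step 3 — r_{ij} = s_{ij} / (s_i · s_j):
  r[U,U] = 1 (diagonal).
  r[U,V] = 4 / (2 · 2.4495) = 4 / 4.899 = 0.8165
  r[V,V] = 1 (diagonal).

R is symmetric with unit diagonal. Assembling:

R = [[1, 0.8165],
 [0.8165, 1]]


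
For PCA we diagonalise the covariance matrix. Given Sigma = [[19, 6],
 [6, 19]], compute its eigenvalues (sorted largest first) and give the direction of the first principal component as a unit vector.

Step 1 — characteristic polynomial of 2×2 Sigma:
  det(Sigma - λI) = λ² - trace · λ + det = 0.
  trace = 19 + 19 = 38, det = 19·19 - (6)² = 325.
Step 2 — discriminant:
  Δ = trace² - 4·det = 1444 - 1300 = 144.
Step 3 — eigenvalues:
  λ = (trace ± √Δ)/2 = (38 ± 12)/2,
  λ_1 = 25,  λ_2 = 13.

Step 4 — unit eigenvector for λ_1: solve (Sigma - λ_1 I)v = 0. First row:
  (19 - 25)·v_x + (6)·v_y = 0, i.e. (-6)·v_x + (6)·v_y = 0,
  so v ∝ (b, λ_1 - a) = (6, 6) = u.
  ||u|| = √((6)² + (6)²) = √(72) ≈ 8.4853,
  v_1 = u/||u|| ≈ (0.7071, 0.7071) (||v_1|| = 1).

λ_1 = 25,  λ_2 = 13;  v_1 ≈ (0.7071, 0.7071)


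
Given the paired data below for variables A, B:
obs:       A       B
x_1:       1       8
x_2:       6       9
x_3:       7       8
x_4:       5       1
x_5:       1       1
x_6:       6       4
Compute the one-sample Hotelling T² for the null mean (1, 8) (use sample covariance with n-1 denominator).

Step 1 — sample mean vector:
  mean(A) = (1 + 6 + 7 + 5 + 1 + 6) / 6 = 26/6 = 4.3333
  mean(B) = (8 + 9 + 8 + 1 + 1 + 4) / 6 = 31/6 = 5.1667
  x̄ = (4.3333, 5.1667),  deviation x̄ - mu_0 = (4.3333, 5.1667) - (1, 8) = (3.3333, -2.8333).

Step 2 — sample covariance matrix, S[i,j] = (1/(n-1)) · Σ_k (x_{k,i} - mean_i) · (x_{k,j} - mean_j), divisor n-1 = 5:
  S[A,A] = ((-3.3333)·(-3.3333) + (1.6667)·(1.6667) + (2.6667)·(2.6667) + (0.6667)·(0.6667) + (-3.3333)·(-3.3333) + (1.6667)·(1.6667)) / 5 = 35.3333/5 = 7.0667
  S[A,B] = ((-3.3333)·(2.8333) + (1.6667)·(3.8333) + (2.6667)·(2.8333) + (0.6667)·(-4.1667) + (-3.3333)·(-4.1667) + (1.6667)·(-1.1667)) / 5 = 13.6667/5 = 2.7333
  S[B,B] = ((2.8333)·(2.8333) + (3.8333)·(3.8333) + (2.8333)·(2.8333) + (-4.1667)·(-4.1667) + (-4.1667)·(-4.1667) + (-1.1667)·(-1.1667)) / 5 = 66.8333/5 = 13.3667
  S = [[7.0667, 2.7333],
 [2.7333, 13.3667]].

Step 3 — invert S. det(S) = 7.0667·13.3667 - (2.7333)² = 86.9867.
  S^{-1} = (1/det) · [[d, -b], [-b, a]] = [[0.1537, -0.0314],
 [-0.0314, 0.0812]].

Step 4 — quadratic form (x̄ - mu_0)^T · S^{-1} · (x̄ - mu_0):
  S^{-1} · (x̄ - mu_0) = (0.6012, -0.3349),
  (x̄ - mu_0)^T · [...] = (3.3333)·(0.6012) + (-2.8333)·(-0.3349) = 2.9531.

Step 5 — scale by n: T² = 6 · 2.9531 = 17.7184.

T² ≈ 17.7184


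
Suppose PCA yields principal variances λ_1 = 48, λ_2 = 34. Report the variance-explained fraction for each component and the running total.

Step 1 — total variance = trace(Sigma) = Σ λ_i = 48 + 34 = 82.

Step 2 — fraction explained by component i = λ_i / Σ λ:
  PC1: 48/82 = 0.5854
  PC2: 34/82 = 0.4146

Step 3 — cumulative fraction after k components = (λ_1 + ... + λ_k) / Σ λ:
  k = 1: 48/82 = 0.5854
  k = 2: (48 + 34)/82 = 82/82 = 1

Summary (fraction, with percent):

explained: PC1 0.5854 (58.54%), PC2 0.4146 (41.46%);  cumulative: 0.5854, 1


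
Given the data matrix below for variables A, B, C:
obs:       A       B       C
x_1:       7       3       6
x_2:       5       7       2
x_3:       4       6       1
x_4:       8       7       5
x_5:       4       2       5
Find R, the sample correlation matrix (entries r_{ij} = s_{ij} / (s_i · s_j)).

Step 1 — column means:
  mean(A) = (7 + 5 + 4 + 8 + 4) / 5 = 28/5 = 5.6
  mean(B) = (3 + 7 + 6 + 7 + 2) / 5 = 25/5 = 5
  mean(C) = (6 + 2 + 1 + 5 + 5) / 5 = 19/5 = 3.8

Step 2 — sample variances and covariances s[i,j] = (1/(n-1)) · Σ_k (x_{k,i} - mean_i) · (x_{k,j} - mean_j), with n-1 = 4:
  s[A,A] = ((1.4)·(1.4) + (-0.6)·(-0.6) + (-1.6)·(-1.6) + (2.4)·(2.4) + (-1.6)·(-1.6)) / 4 = 13.2/4 = 3.3
  s[A,B] = ((1.4)·(-2) + (-0.6)·(2) + (-1.6)·(1) + (2.4)·(2) + (-1.6)·(-3)) / 4 = 4/4 = 1
  s[A,C] = ((1.4)·(2.2) + (-0.6)·(-1.8) + (-1.6)·(-2.8) + (2.4)·(1.2) + (-1.6)·(1.2)) / 4 = 9.6/4 = 2.4
  s[B,B] = ((-2)·(-2) + (2)·(2) + (1)·(1) + (2)·(2) + (-3)·(-3)) / 4 = 22/4 = 5.5
  s[B,C] = ((-2)·(2.2) + (2)·(-1.8) + (1)·(-2.8) + (2)·(1.2) + (-3)·(1.2)) / 4 = -12/4 = -3
  s[C,C] = ((2.2)·(2.2) + (-1.8)·(-1.8) + (-2.8)·(-2.8) + (1.2)·(1.2) + (1.2)·(1.2)) / 4 = 18.8/4 = 4.7
  Sample standard deviations s_i = √(s[i,i]):
  s(A) = √(3.3) = 1.8166
  s(B) = √(5.5) = 2.3452
  s(C) = √(4.7) = 2.1679

Step 3 — r_{ij} = s_{ij} / (s_i · s_j):
  r[A,A] = 1 (diagonal).
  r[A,B] = 1 / (1.8166 · 2.3452) = 1 / 4.2603 = 0.2347
  r[A,C] = 2.4 / (1.8166 · 2.1679) = 2.4 / 3.9383 = 0.6094
  r[B,B] = 1 (diagonal).
  r[B,C] = -3 / (2.3452 · 2.1679) = -3 / 5.0843 = -0.5901
  r[C,C] = 1 (diagonal).

R is symmetric with unit diagonal. Assembling:

R = [[1, 0.2347, 0.6094],
 [0.2347, 1, -0.5901],
 [0.6094, -0.5901, 1]]


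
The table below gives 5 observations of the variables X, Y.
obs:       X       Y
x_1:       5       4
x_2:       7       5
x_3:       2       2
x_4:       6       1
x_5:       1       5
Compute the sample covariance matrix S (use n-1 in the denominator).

Step 1 — column means:
  mean(X) = (5 + 7 + 2 + 6 + 1) / 5 = 21/5 = 4.2
  mean(Y) = (4 + 5 + 2 + 1 + 5) / 5 = 17/5 = 3.4

Step 2 — sample covariance S[i,j] = (1/(n-1)) · Σ_k (x_{k,i} - mean_i) · (x_{k,j} - mean_j), with n-1 = 4.
  S[X,X] = ((0.8)·(0.8) + (2.8)·(2.8) + (-2.2)·(-2.2) + (1.8)·(1.8) + (-3.2)·(-3.2)) / 4 = 26.8/4 = 6.7
  S[X,Y] = ((0.8)·(0.6) + (2.8)·(1.6) + (-2.2)·(-1.4) + (1.8)·(-2.4) + (-3.2)·(1.6)) / 4 = -1.4/4 = -0.35
  S[Y,Y] = ((0.6)·(0.6) + (1.6)·(1.6) + (-1.4)·(-1.4) + (-2.4)·(-2.4) + (1.6)·(1.6)) / 4 = 13.2/4 = 3.3

S is symmetric (S[j,i] = S[i,j]). Assembling:

S = [[6.7, -0.35],
 [-0.35, 3.3]]


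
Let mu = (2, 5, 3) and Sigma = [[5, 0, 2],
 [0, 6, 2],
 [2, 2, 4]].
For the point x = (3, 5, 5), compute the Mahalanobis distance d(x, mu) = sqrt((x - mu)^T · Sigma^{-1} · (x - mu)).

Step 1 — centre the observation: (x - mu) = (1, 0, 2).

Step 2 — invert Sigma (cofactor / det for 3×3, or solve directly):
  Sigma^{-1} = [[0.2632, 0.0526, -0.1579],
 [0.0526, 0.2105, -0.1316],
 [-0.1579, -0.1316, 0.3947]].

Step 3 — form the quadratic (x - mu)^T · Sigma^{-1} · (x - mu):
  Sigma^{-1} · (x - mu) = (-0.0526, -0.2105, 0.6316).
  (x - mu)^T · [Sigma^{-1} · (x - mu)] = (1)·(-0.0526) + (0)·(-0.2105) + (2)·(0.6316) = 1.2105.

Step 4 — take square root: d = √(1.2105) ≈ 1.1002.

d(x, mu) = √(1.2105) ≈ 1.1002


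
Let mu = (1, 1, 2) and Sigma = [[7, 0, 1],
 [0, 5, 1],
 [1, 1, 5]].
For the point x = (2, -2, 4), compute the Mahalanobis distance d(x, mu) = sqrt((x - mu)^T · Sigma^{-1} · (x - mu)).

Step 1 — centre the observation: (x - mu) = (1, -3, 2).

Step 2 — invert Sigma (cofactor / det for 3×3, or solve directly):
  Sigma^{-1} = [[0.1472, 0.0061, -0.0307],
 [0.0061, 0.2086, -0.0429],
 [-0.0307, -0.0429, 0.2147]].

Step 3 — form the quadratic (x - mu)^T · Sigma^{-1} · (x - mu):
  Sigma^{-1} · (x - mu) = (0.0675, -0.7055, 0.5276).
  (x - mu)^T · [Sigma^{-1} · (x - mu)] = (1)·(0.0675) + (-3)·(-0.7055) + (2)·(0.5276) = 3.2393.

Step 4 — take square root: d = √(3.2393) ≈ 1.7998.

d(x, mu) = √(3.2393) ≈ 1.7998


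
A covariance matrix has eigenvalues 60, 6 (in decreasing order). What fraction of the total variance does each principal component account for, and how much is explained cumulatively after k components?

Step 1 — total variance = trace(Sigma) = Σ λ_i = 60 + 6 = 66.

Step 2 — fraction explained by component i = λ_i / Σ λ:
  PC1: 60/66 = 0.9091
  PC2: 6/66 = 0.0909

Step 3 — cumulative fraction after k components = (λ_1 + ... + λ_k) / Σ λ:
  k = 1: 60/66 = 0.9091
  k = 2: (60 + 6)/66 = 66/66 = 1

Summary (fraction, with percent):

explained: PC1 0.9091 (90.91%), PC2 0.0909 (9.09%);  cumulative: 0.9091, 1


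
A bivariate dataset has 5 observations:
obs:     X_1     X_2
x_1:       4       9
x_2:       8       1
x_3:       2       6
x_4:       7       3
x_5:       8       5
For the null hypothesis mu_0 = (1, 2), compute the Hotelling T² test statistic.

Step 1 — sample mean vector:
  mean(X_1) = (4 + 8 + 2 + 7 + 8) / 5 = 29/5 = 5.8
  mean(X_2) = (9 + 1 + 6 + 3 + 5) / 5 = 24/5 = 4.8
  x̄ = (5.8, 4.8),  deviation x̄ - mu_0 = (5.8, 4.8) - (1, 2) = (4.8, 2.8).

Step 2 — sample covariance matrix, S[i,j] = (1/(n-1)) · Σ_k (x_{k,i} - mean_i) · (x_{k,j} - mean_j), divisor n-1 = 4:
  S[X_1,X_1] = ((-1.8)·(-1.8) + (2.2)·(2.2) + (-3.8)·(-3.8) + (1.2)·(1.2) + (2.2)·(2.2)) / 4 = 28.8/4 = 7.2
  S[X_1,X_2] = ((-1.8)·(4.2) + (2.2)·(-3.8) + (-3.8)·(1.2) + (1.2)·(-1.8) + (2.2)·(0.2)) / 4 = -22.2/4 = -5.55
  S[X_2,X_2] = ((4.2)·(4.2) + (-3.8)·(-3.8) + (1.2)·(1.2) + (-1.8)·(-1.8) + (0.2)·(0.2)) / 4 = 36.8/4 = 9.2
  S = [[7.2, -5.55],
 [-5.55, 9.2]].

Step 3 — invert S. det(S) = 7.2·9.2 - (-5.55)² = 35.4375.
  S^{-1} = (1/det) · [[d, -b], [-b, a]] = [[0.2596, 0.1566],
 [0.1566, 0.2032]].

Step 4 — quadratic form (x̄ - mu_0)^T · S^{-1} · (x̄ - mu_0):
  S^{-1} · (x̄ - mu_0) = (1.6847, 1.3206),
  (x̄ - mu_0)^T · [...] = (4.8)·(1.6847) + (2.8)·(1.3206) = 11.7841.

Step 5 — scale by n: T² = 5 · 11.7841 = 58.9206.

T² ≈ 58.9206


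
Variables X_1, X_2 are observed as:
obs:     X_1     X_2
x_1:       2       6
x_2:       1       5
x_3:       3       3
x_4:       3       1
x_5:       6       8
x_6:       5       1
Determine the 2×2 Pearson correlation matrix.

Step 1 — column means:
  mean(X_1) = (2 + 1 + 3 + 3 + 6 + 5) / 6 = 20/6 = 3.3333
  mean(X_2) = (6 + 5 + 3 + 1 + 8 + 1) / 6 = 24/6 = 4

Step 2 — sample variances and covariances s[i,j] = (1/(n-1)) · Σ_k (x_{k,i} - mean_i) · (x_{k,j} - mean_j), with n-1 = 5:
  s[X_1,X_1] = ((-1.3333)·(-1.3333) + (-2.3333)·(-2.3333) + (-0.3333)·(-0.3333) + (-0.3333)·(-0.3333) + (2.6667)·(2.6667) + (1.6667)·(1.6667)) / 5 = 17.3333/5 = 3.4667
  s[X_1,X_2] = ((-1.3333)·(2) + (-2.3333)·(1) + (-0.3333)·(-1) + (-0.3333)·(-3) + (2.6667)·(4) + (1.6667)·(-3)) / 5 = 2/5 = 0.4
  s[X_2,X_2] = ((2)·(2) + (1)·(1) + (-1)·(-1) + (-3)·(-3) + (4)·(4) + (-3)·(-3)) / 5 = 40/5 = 8
  Sample standard deviations s_i = √(s[i,i]):
  s(X_1) = √(3.4667) = 1.8619
  s(X_2) = √(8) = 2.8284

Step 3 — r_{ij} = s_{ij} / (s_i · s_j):
  r[X_1,X_1] = 1 (diagonal).
  r[X_1,X_2] = 0.4 / (1.8619 · 2.8284) = 0.4 / 5.2662 = 0.076
  r[X_2,X_2] = 1 (diagonal).

R is symmetric with unit diagonal. Assembling:

R = [[1, 0.076],
 [0.076, 1]]


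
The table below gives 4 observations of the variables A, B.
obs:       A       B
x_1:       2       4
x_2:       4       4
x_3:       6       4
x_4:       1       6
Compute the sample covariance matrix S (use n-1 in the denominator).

Step 1 — column means:
  mean(A) = (2 + 4 + 6 + 1) / 4 = 13/4 = 3.25
  mean(B) = (4 + 4 + 4 + 6) / 4 = 18/4 = 4.5

Step 2 — sample covariance S[i,j] = (1/(n-1)) · Σ_k (x_{k,i} - mean_i) · (x_{k,j} - mean_j), with n-1 = 3.
  S[A,A] = ((-1.25)·(-1.25) + (0.75)·(0.75) + (2.75)·(2.75) + (-2.25)·(-2.25)) / 3 = 14.75/3 = 4.9167
  S[A,B] = ((-1.25)·(-0.5) + (0.75)·(-0.5) + (2.75)·(-0.5) + (-2.25)·(1.5)) / 3 = -4.5/3 = -1.5
  S[B,B] = ((-0.5)·(-0.5) + (-0.5)·(-0.5) + (-0.5)·(-0.5) + (1.5)·(1.5)) / 3 = 3/3 = 1

S is symmetric (S[j,i] = S[i,j]). Assembling:

S = [[4.9167, -1.5],
 [-1.5, 1]]


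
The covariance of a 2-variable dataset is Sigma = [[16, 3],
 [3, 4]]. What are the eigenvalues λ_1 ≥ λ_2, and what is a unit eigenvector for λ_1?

Step 1 — characteristic polynomial of 2×2 Sigma:
  det(Sigma - λI) = λ² - trace · λ + det = 0.
  trace = 16 + 4 = 20, det = 16·4 - (3)² = 55.
Step 2 — discriminant:
  Δ = trace² - 4·det = 400 - 220 = 180.
Step 3 — eigenvalues:
  λ = (trace ± √Δ)/2 = (20 ± 13.4164)/2,
  λ_1 = 16.7082,  λ_2 = 3.2918.

Step 4 — unit eigenvector for λ_1: solve (Sigma - λ_1 I)v = 0. First row:
  (16 - 16.7082)·v_x + (3)·v_y = 0, i.e. (-0.7082)·v_x + (3)·v_y = 0,
  so v ∝ (b, λ_1 - a) = (3, 0.7082) = u.
  ||u|| = √((3)² + (0.7082)²) = √(9.5016) ≈ 3.0825,
  v_1 = u/||u|| ≈ (0.9732, 0.2298) (||v_1|| = 1).

λ_1 = 16.7082,  λ_2 = 3.2918;  v_1 ≈ (0.9732, 0.2298)


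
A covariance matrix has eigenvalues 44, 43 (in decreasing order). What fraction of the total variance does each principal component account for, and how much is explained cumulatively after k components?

Step 1 — total variance = trace(Sigma) = Σ λ_i = 44 + 43 = 87.

Step 2 — fraction explained by component i = λ_i / Σ λ:
  PC1: 44/87 = 0.5057
  PC2: 43/87 = 0.4943

Step 3 — cumulative fraction after k components = (λ_1 + ... + λ_k) / Σ λ:
  k = 1: 44/87 = 0.5057
  k = 2: (44 + 43)/87 = 87/87 = 1

Summary (fraction, with percent):

explained: PC1 0.5057 (50.57%), PC2 0.4943 (49.43%);  cumulative: 0.5057, 1


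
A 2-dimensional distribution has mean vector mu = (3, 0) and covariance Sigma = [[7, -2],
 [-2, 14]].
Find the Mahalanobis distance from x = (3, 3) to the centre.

Step 1 — centre the observation: (x - mu) = (0, 3).

Step 2 — invert Sigma. det(Sigma) = 7·14 - (-2)² = 94.
  Sigma^{-1} = (1/det) · [[d, -b], [-b, a]] = [[0.1489, 0.0213],
 [0.0213, 0.0745]].

Step 3 — form the quadratic (x - mu)^T · Sigma^{-1} · (x - mu):
  Sigma^{-1} · (x - mu) = (0.0638, 0.2234).
  (x - mu)^T · [Sigma^{-1} · (x - mu)] = (0)·(0.0638) + (3)·(0.2234) = 0.6702.

Step 4 — take square root: d = √(0.6702) ≈ 0.8187.

d(x, mu) = √(0.6702) ≈ 0.8187


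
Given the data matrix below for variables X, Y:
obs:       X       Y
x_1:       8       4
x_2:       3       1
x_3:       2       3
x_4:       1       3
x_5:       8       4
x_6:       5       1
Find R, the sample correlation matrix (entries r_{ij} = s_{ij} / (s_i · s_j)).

Step 1 — column means:
  mean(X) = (8 + 3 + 2 + 1 + 8 + 5) / 6 = 27/6 = 4.5
  mean(Y) = (4 + 1 + 3 + 3 + 4 + 1) / 6 = 16/6 = 2.6667

Step 2 — sample variances and covariances s[i,j] = (1/(n-1)) · Σ_k (x_{k,i} - mean_i) · (x_{k,j} - mean_j), with n-1 = 5:
  s[X,X] = ((3.5)·(3.5) + (-1.5)·(-1.5) + (-2.5)·(-2.5) + (-3.5)·(-3.5) + (3.5)·(3.5) + (0.5)·(0.5)) / 5 = 45.5/5 = 9.1
  s[X,Y] = ((3.5)·(1.3333) + (-1.5)·(-1.6667) + (-2.5)·(0.3333) + (-3.5)·(0.3333) + (3.5)·(1.3333) + (0.5)·(-1.6667)) / 5 = 9/5 = 1.8
  s[Y,Y] = ((1.3333)·(1.3333) + (-1.6667)·(-1.6667) + (0.3333)·(0.3333) + (0.3333)·(0.3333) + (1.3333)·(1.3333) + (-1.6667)·(-1.6667)) / 5 = 9.3333/5 = 1.8667
  Sample standard deviations s_i = √(s[i,i]):
  s(X) = √(9.1) = 3.0166
  s(Y) = √(1.8667) = 1.3663

Step 3 — r_{ij} = s_{ij} / (s_i · s_j):
  r[X,X] = 1 (diagonal).
  r[X,Y] = 1.8 / (3.0166 · 1.3663) = 1.8 / 4.1215 = 0.4367
  r[Y,Y] = 1 (diagonal).

R is symmetric with unit diagonal. Assembling:

R = [[1, 0.4367],
 [0.4367, 1]]


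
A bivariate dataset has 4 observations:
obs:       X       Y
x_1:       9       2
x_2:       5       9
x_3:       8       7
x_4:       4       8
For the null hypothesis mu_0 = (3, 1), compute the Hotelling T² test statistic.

Step 1 — sample mean vector:
  mean(X) = (9 + 5 + 8 + 4) / 4 = 26/4 = 6.5
  mean(Y) = (2 + 9 + 7 + 8) / 4 = 26/4 = 6.5
  x̄ = (6.5, 6.5),  deviation x̄ - mu_0 = (6.5, 6.5) - (3, 1) = (3.5, 5.5).

Step 2 — sample covariance matrix, S[i,j] = (1/(n-1)) · Σ_k (x_{k,i} - mean_i) · (x_{k,j} - mean_j), divisor n-1 = 3:
  S[X,X] = ((2.5)·(2.5) + (-1.5)·(-1.5) + (1.5)·(1.5) + (-2.5)·(-2.5)) / 3 = 17/3 = 5.6667
  S[X,Y] = ((2.5)·(-4.5) + (-1.5)·(2.5) + (1.5)·(0.5) + (-2.5)·(1.5)) / 3 = -18/3 = -6
  S[Y,Y] = ((-4.5)·(-4.5) + (2.5)·(2.5) + (0.5)·(0.5) + (1.5)·(1.5)) / 3 = 29/3 = 9.6667
  S = [[5.6667, -6],
 [-6, 9.6667]].

Step 3 — invert S. det(S) = 5.6667·9.6667 - (-6)² = 18.7778.
  S^{-1} = (1/det) · [[d, -b], [-b, a]] = [[0.5148, 0.3195],
 [0.3195, 0.3018]].

Step 4 — quadratic form (x̄ - mu_0)^T · S^{-1} · (x̄ - mu_0):
  S^{-1} · (x̄ - mu_0) = (3.5592, 2.7781),
  (x̄ - mu_0)^T · [...] = (3.5)·(3.5592) + (5.5)·(2.7781) = 27.7367.

Step 5 — scale by n: T² = 4 · 27.7367 = 110.9467.

T² ≈ 110.9467
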